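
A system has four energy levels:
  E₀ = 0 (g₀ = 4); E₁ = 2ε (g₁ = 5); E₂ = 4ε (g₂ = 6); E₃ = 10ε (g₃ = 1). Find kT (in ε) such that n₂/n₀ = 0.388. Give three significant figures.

2.96 ε

n₂/n₀ = (g₂/g₀) exp[−(E₂−E₀)/kT] = 0.388.
⇒ (E₂−E₀)/kT = ln((6/4)/0.388) = ln(3.8660) = 1.3522.
kT = 4ε / 1.3522 = 2.96 ε.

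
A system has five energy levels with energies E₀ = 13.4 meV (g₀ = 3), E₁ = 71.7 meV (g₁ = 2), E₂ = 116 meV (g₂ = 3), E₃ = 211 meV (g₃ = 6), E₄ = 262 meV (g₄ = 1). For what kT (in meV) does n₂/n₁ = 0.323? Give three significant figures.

n₂/n₁ = (g₂/g₁) exp[−(E₂−E₁)/kT] = 0.323.
⇒ (E₂−E₁)/kT = ln((3/2)/0.323) = ln(4.6440) = 1.5356.
kT = 44.3 meV / 1.5356 = 28.8 meV.

28.8 meV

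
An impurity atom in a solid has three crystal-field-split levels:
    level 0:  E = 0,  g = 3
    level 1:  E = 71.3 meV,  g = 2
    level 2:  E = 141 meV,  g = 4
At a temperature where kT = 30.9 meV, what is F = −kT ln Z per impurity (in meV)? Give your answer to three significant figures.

-36.3 meV

Eᵢ/kT = 0, 2.3074, 4.5631.
Z = Σ gᵢe^(−Eᵢ/kT) = 3·e^(−0) + 2·e^(−2.3074) + 4·e^(−4.5631) = 3.0000 + 0.19904 + 0.041719 = 3.2408.
F = −kT ln Z = −30.9 × ln(3.2408) = −30.9 × 1.1758 = -36.3 meV.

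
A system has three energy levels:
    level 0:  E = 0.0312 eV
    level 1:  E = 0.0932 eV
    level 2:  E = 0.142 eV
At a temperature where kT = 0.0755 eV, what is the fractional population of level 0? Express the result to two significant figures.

0.60

Eᵢ/kT = 0.4132, 1.234, 1.881.
Z = Σ e^(−Eᵢ/kT) = e^(−0.4132) + e^(−1.234) + e^(−1.881) = 0.6615 + 0.2911 + 0.1524 = 1.105.
P₀ = e^(−E₀/kT) / Z = 0.6615/1.105 = 0.60.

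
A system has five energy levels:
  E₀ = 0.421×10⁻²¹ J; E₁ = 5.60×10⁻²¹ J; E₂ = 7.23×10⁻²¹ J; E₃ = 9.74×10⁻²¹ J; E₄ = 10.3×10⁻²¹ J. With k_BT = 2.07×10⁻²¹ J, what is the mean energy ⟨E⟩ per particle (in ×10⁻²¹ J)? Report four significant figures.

Eᵢ/kT = 0.203382, 2.70531, 3.49275, 4.70531, 4.97585.
Z = Σ e^(−Eᵢ/kT) = e^(−0.203382) + e^(−2.70531) + e^(−3.49275) + e^(−4.70531) + e^(−4.97585) = 0.815966 + 0.0668496 + 0.0304171 + 0.00904711 + 0.00690265 = 0.929182.
⟨E⟩ = Σ Eᵢ e^(−Eᵢ/kT) / Z = (0.421·0.815966 + 5.60·0.0668496 + 7.23·0.0304171 + 9.74·0.00904711 + 10.3·0.00690265) / 0.929182 = 1.181 ×10⁻²¹ J.

1.181 ×10⁻²¹ J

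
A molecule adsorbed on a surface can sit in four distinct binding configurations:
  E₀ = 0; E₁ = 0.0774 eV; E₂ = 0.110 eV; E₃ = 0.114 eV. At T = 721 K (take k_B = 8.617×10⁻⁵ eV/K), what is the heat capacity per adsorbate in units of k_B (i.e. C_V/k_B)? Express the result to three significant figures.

0.591

k_BT = 8.617×10⁻⁵ × 721 K = 0.062129 eV.
Eᵢ/kT = 0, 1.2458, 1.7705, 1.8349.
Z = Σ e^(−Eᵢ/kT) = e^(−0) + e^(−1.2458) + e^(−1.7705) + e^(−1.8349) = 1.0000 + 0.28771 + 0.17025 + 0.15963 = 1.6176.
⟨E⟩ = 0.036594 eV, ⟨E²⟩ = 0.0036215 eV².
C_V/k_B = (⟨E²⟩ − ⟨E⟩²)/(kT)² = (0.0036215 − 0.0013391)/0.0038600 = 0.591.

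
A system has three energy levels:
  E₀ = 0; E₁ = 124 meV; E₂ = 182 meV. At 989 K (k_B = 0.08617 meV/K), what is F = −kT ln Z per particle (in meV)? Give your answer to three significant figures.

k_BT = 0.08617 × 989 K = 85.222 meV.
Eᵢ/kT = 0, 1.4550, 2.1356.
Z = Σ e^(−Eᵢ/kT) = e^(−0) + e^(−1.4550) + e^(−2.1356) = 1.0000 + 0.23340 + 0.11817 = 1.3516.
F = −kT ln Z = −85.222 × ln(1.3516) = −85.222 × 0.30129 = -25.7 meV.

-25.7 meV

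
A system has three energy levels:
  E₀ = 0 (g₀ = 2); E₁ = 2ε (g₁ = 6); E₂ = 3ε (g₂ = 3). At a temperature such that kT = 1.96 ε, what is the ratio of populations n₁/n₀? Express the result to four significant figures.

n₁/n₀ = (g₁/g₀) exp[−(E₁−E₀)/kT] = (6/2) × exp(−(2ε)/(1.96ε)) = (6/2) × exp(-1.02041) = 1.081.

1.081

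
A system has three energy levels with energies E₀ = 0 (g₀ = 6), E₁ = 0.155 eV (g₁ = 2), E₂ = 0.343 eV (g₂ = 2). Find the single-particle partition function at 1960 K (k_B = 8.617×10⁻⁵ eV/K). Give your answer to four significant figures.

Z = 7.061

k_BT = 8.617×10⁻⁵ × 1960 K = 0.168893 eV.
Eᵢ/kT = 0, 0.917741, 2.03087.
Z = Σ gᵢe^(−Eᵢ/kT) = 6·e^(−0) + 2·e^(−0.917741) + 2·e^(−2.03087) = 6.00000 + 0.798841 + 0.262443 = 7.06128.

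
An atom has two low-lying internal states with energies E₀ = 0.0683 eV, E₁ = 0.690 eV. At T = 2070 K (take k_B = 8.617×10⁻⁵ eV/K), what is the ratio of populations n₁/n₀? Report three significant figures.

k_BT = 8.617×10⁻⁵ × 2070 K = 0.17837 eV.
n₁/n₀ = exp[−(E₁−E₀)/kT] = exp(−(0.6217 eV)/(0.17837 eV)) = exp(-3.4855) = 0.0306.

0.0306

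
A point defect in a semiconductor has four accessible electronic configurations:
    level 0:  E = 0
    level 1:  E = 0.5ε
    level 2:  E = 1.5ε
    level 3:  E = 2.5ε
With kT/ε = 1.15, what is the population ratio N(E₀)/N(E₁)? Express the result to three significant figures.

1.54

n₀/n₁ = exp[−(E₀−E₁)/kT] = exp(−(-0.5ε)/(1.15ε)) = exp(0.43478) = 1.54.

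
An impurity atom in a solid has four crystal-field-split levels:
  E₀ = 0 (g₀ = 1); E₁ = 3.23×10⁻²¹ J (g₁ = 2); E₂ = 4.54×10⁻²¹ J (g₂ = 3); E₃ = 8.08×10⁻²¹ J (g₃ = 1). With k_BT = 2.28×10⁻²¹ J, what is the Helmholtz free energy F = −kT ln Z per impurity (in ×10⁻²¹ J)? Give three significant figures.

-1.49 ×10⁻²¹ J

Eᵢ/kT = 0, 1.4167, 1.9912, 3.5439.
Z = Σ gᵢe^(−Eᵢ/kT) = 1·e^(−0) + 2·e^(−1.4167) + 3·e^(−1.9912) + 1·e^(−3.5439) = 1.0000 + 0.48503 + 0.40959 + 0.028900 = 1.9235.
F = −kT ln Z = −2.28 × ln(1.9235) = −2.28 × 0.65415 = -1.49 ×10⁻²¹ J.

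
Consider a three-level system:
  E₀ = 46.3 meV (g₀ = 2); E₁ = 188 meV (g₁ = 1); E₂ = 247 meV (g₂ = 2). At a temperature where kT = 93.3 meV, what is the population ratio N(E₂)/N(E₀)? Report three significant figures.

0.116

n₂/n₀ = (g₂/g₀) exp[−(E₂−E₀)/kT] = (2/2) × exp(−(200.7 meV)/(93.3 meV)) = (2/2) × exp(-2.1511) = 0.116.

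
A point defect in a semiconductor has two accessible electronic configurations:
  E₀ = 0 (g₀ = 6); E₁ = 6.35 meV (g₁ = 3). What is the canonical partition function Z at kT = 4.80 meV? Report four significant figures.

Eᵢ/kT = 0, 1.32292.
Z = Σ gᵢe^(−Eᵢ/kT) = 6·e^(−0) + 3·e^(−1.32292) = 6.00000 + 0.799069 = 6.79907.

Z = 6.799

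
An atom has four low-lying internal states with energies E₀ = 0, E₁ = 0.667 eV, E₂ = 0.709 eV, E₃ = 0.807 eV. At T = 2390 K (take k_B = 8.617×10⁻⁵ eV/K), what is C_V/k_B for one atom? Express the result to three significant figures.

0.921

k_BT = 8.617×10⁻⁵ × 2390 K = 0.20595 eV.
Eᵢ/kT = 0, 3.2387, 3.4426, 3.9184.
Z = Σ e^(−Eᵢ/kT) = e^(−0) + e^(−3.2387) + e^(−3.4426) + e^(−3.9184) = 1.0000 + 0.039215 + 0.031981 + 0.019873 = 1.0911.
⟨E⟩ = 0.059452 eV, ⟨E²⟩ = 0.042585 eV².
C_V/k_B = (⟨E²⟩ − ⟨E⟩²)/(kT)² = (0.042585 − 0.0035345)/0.042415 = 0.921.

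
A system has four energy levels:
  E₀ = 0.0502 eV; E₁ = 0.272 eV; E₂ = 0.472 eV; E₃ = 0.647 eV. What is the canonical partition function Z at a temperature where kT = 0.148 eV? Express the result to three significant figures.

Eᵢ/kT = 0.33919, 1.8378, 3.1892, 4.3716.
Z = Σ e^(−Eᵢ/kT) = e^(−0.33919) + e^(−1.8378) + e^(−3.1892) + e^(−4.3716) = 0.71235 + 0.15917 + 0.041205 + 0.012631 = 0.92536.

Z = 0.925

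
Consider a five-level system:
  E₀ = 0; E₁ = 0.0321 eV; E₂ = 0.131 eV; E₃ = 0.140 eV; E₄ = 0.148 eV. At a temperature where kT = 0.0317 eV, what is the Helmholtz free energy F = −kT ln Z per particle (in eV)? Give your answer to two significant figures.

-0.011 eV

Eᵢ/kT = 0, 1.013, 4.132, 4.416, 4.669.
Z = Σ e^(−Eᵢ/kT) = e^(−0) + e^(−1.013) + e^(−4.132) + e^(−4.416) + e^(−4.669) = 1.000 + 0.3631 + 0.01605 + 0.01208 + 0.009382 = 1.401.
F = −kT ln Z = −0.0317 × ln(1.401) = −0.0317 × 0.3372 = -0.011 eV.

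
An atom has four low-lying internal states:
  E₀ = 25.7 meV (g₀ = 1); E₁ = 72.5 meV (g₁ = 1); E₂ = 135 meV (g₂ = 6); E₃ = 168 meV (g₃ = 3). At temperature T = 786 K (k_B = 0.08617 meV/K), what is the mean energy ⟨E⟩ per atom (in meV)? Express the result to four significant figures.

93.04 meV

k_BT = 0.08617 × 786 K = 67.7296 meV.
Eᵢ/kT = 0.379450, 1.07043, 1.99322, 2.48045.
Z = Σ gᵢe^(−Eᵢ/kT) = 1·e^(−0.379450) + 1·e^(−1.07043) + 6·e^(−1.99322) + 3·e^(−2.48045) = 0.684238 + 0.342861 + 0.817536 + 0.251117 = 2.09575.
⟨E⟩ = Σ Eᵢ gᵢe^(−Eᵢ/kT) / Z = (25.7·0.684238 + 72.5·0.342861 + 135·0.817536 + 168·0.251117) / 2.09575 = 93.04 meV.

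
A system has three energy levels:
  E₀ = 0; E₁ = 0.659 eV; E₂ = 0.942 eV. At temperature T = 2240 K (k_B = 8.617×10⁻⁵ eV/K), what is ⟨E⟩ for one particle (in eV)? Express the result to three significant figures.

0.0277 eV

k_BT = 8.617×10⁻⁵ × 2240 K = 0.19302 eV.
Eᵢ/kT = 0, 3.4142, 4.8803.
Z = Σ e^(−Eᵢ/kT) = e^(−0) + e^(−3.4142) + e^(−4.8803) = 1.0000 + 0.032903 + 0.0075947 = 1.0405.
⟨E⟩ = Σ Eᵢ e^(−Eᵢ/kT) / Z = (0·1.0000 + 0.659·0.032903 + 0.942·0.0075947) / 1.0405 = 0.0277 eV.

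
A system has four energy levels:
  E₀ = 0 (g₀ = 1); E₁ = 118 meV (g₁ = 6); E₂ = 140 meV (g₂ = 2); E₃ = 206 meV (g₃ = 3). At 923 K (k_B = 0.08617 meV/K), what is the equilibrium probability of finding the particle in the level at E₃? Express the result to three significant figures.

k_BT = 0.08617 × 923 K = 79.535 meV.
Eᵢ/kT = 0, 1.4836, 1.7602, 2.5901.
Z = Σ gᵢe^(−Eᵢ/kT) = 1·e^(−0) + 6·e^(−1.4836) + 2·e^(−1.7602) + 3·e^(−2.5901) = 1.0000 + 1.3609 + 0.34402 + 0.22504 = 2.9300.
P₃ = g₃ e^(−E₃/kT) / Z = 0.22504/2.9300 = 0.0768.

0.0768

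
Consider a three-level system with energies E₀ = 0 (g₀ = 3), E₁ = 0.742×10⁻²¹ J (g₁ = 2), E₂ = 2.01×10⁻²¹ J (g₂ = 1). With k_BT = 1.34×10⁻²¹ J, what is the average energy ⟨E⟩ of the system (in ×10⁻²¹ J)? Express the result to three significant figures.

Eᵢ/kT = 0, 0.55373, 1.5000.
Z = Σ gᵢe^(−Eᵢ/kT) = 3·e^(−0) + 2·e^(−0.55373) + 1·e^(−1.5000) = 3.0000 + 1.1496 + 0.22313 = 4.3727.
⟨E⟩ = Σ Eᵢ gᵢe^(−Eᵢ/kT) / Z = (0·3.0000 + 0.742·1.1496 + 2.01·0.22313) / 4.3727 = 0.298 ×10⁻²¹ J.

0.298 ×10⁻²¹ J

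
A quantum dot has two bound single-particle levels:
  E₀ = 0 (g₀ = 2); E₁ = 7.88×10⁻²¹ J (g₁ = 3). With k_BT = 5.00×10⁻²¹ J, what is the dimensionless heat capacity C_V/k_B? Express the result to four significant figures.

0.4488

Eᵢ/kT = 0, 1.57600.
Z = Σ gᵢe^(−Eᵢ/kT) = 2·e^(−0) + 3·e^(−1.57600) = 2.00000 + 0.620402 = 2.62040.
⟨E⟩ = 1.86566, ⟨E²⟩ = 14.7014.
C_V/k_B = (⟨E²⟩ − ⟨E⟩²)/(kT)² = (14.7014 − 3.48069)/25.0000 = 0.4488.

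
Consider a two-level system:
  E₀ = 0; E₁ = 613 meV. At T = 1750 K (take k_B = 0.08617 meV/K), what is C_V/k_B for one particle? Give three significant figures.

0.274

k_BT = 0.08617 × 1750 K = 150.80 meV.
Eᵢ/kT = 0, 4.0650.
Z = Σ e^(−Eᵢ/kT) = e^(−0) + e^(−4.0650) = 1.0000 + 0.017163 = 1.0172.
⟨E⟩ = 10.343 meV, ⟨E²⟩ = 6340.3 meV².
C_V/k_B = (⟨E²⟩ − ⟨E⟩²)/(kT)² = (6340.3 − 106.98)/22741 = 0.274.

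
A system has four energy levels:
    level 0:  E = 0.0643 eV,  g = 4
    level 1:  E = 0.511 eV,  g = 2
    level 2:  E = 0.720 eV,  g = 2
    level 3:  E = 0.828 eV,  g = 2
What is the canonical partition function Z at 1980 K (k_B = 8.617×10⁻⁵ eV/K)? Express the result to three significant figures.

k_BT = 8.617×10⁻⁵ × 1980 K = 0.17062 eV.
Eᵢ/kT = 0.37686, 2.9950, 4.2199, 4.8529.
Z = Σ gᵢe^(−Eᵢ/kT) = 4·e^(−0.37686) + 2·e^(−2.9950) + 2·e^(−4.2199) + 2·e^(−4.8529) = 2.7440 + 0.10007 + 0.029400 + 0.015611 = 2.8891.

Z = 2.89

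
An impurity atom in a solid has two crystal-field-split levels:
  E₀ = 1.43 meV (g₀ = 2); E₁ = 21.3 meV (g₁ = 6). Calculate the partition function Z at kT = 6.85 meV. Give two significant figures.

Eᵢ/kT = 0.2088, 3.109.
Z = Σ gᵢe^(−Eᵢ/kT) = 2·e^(−0.2088) + 6·e^(−3.109) = 1.623 + 0.2679 = 1.891.

Z = 1.9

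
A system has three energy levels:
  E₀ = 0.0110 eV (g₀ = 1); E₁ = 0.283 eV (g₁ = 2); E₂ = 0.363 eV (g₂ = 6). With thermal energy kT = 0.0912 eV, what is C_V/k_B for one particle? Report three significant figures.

1.85

Eᵢ/kT = 0.12061, 3.1031, 3.9803.
Z = Σ gᵢe^(−Eᵢ/kT) = 1·e^(−0.12061) + 2·e^(−3.1031) + 6·e^(−3.9803) = 0.88638 + 0.089820 + 0.11208 = 1.0883.
⟨E⟩ = 0.069700 eV, ⟨E²⟩ = 0.020279 eV².
C_V/k_B = (⟨E²⟩ − ⟨E⟩²)/(kT)² = (0.020279 − 0.0048581)/0.0083174 = 1.85.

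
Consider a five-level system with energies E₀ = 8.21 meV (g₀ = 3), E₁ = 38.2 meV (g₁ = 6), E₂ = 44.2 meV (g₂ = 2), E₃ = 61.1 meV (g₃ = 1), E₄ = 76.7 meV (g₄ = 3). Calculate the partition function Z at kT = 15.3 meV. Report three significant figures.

Z = 2.40

Eᵢ/kT = 0.53660, 2.4967, 2.8889, 3.9935, 5.0131.
Z = Σ gᵢe^(−Eᵢ/kT) = 3·e^(−0.53660) + 6·e^(−2.4967) + 2·e^(−2.8889) + 1·e^(−3.9935) + 3·e^(−5.0131) = 1.7542 + 0.49414 + 0.11127 + 0.018435 + 0.019951 = 2.3980.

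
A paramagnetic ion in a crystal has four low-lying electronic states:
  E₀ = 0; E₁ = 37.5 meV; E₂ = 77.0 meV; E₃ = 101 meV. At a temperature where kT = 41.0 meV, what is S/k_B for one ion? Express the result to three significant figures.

Eᵢ/kT = 0, 0.91463, 1.8780, 2.4634.
Z = Σ e^(−Eᵢ/kT) = e^(−0) + e^(−0.91463) + e^(−1.8780) + e^(−2.4634) = 1.0000 + 0.40066 + 0.15290 + 0.085145 = 1.6387.
⟨E⟩ = Σ EᵢPᵢ = 21.601 meV.
S/k_B = ln Z + ⟨E⟩/kT = ln(1.6387) + 21.601/41.0 = 0.49390 + 0.52685 = 1.02.

1.02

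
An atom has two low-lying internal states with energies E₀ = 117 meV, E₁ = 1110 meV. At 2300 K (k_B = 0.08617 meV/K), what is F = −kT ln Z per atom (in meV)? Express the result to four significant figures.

115.7 meV

k_BT = 0.08617 × 2300 K = 198.191 meV.
Eᵢ/kT = 0.590340, 5.60066.
Z = Σ e^(−Eᵢ/kT) = e^(−0.590340) + e^(−5.60066) = 0.554139 + 0.00369542 = 0.557834.
F = −kT ln Z = −198.191 × ln(0.557834) = −198.191 × -0.583694 = 115.7 meV.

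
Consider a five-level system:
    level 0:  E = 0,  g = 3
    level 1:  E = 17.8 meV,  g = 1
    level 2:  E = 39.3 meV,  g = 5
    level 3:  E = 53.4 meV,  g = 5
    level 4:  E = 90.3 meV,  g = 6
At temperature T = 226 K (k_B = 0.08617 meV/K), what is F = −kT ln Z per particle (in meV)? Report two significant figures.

k_BT = 0.08617 × 226 K = 19.47 meV.
Eᵢ/kT = 0, 0.9142, 2.018, 2.743, 4.638.
Z = Σ gᵢe^(−Eᵢ/kT) = 3·e^(−0) + 1·e^(−0.9142) + 5·e^(−2.018) + 5·e^(−2.743) + 6·e^(−4.638) = 3.000 + 0.4008 + 0.6646 + 0.3219 + 0.05806 = 4.445.
F = −kT ln Z = −19.47 × ln(4.445) = −19.47 × 1.492 = -29 meV.

-29 meV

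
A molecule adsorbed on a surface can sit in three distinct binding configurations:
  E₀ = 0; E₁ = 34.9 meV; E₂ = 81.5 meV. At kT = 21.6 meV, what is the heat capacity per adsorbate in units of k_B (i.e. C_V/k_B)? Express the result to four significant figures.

0.5810

Eᵢ/kT = 0, 1.61574, 3.77315.
Z = Σ e^(−Eᵢ/kT) = e^(−0) + e^(−1.61574) + e^(−3.77315) = 1.00000 + 0.198744 + 0.0229796 = 1.22172.
⟨E⟩ = 7.21033 meV, ⟨E²⟩ = 323.076 meV².
C_V/k_B = (⟨E²⟩ − ⟨E⟩²)/(kT)² = (323.076 − 51.9889)/466.560 = 0.5810.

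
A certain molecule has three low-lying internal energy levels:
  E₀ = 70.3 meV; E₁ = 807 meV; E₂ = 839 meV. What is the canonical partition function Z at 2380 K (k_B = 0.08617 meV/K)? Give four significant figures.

Z = 0.7461

k_BT = 0.08617 × 2380 K = 205.085 meV.
Eᵢ/kT = 0.342785, 3.93495, 4.09099.
Z = Σ e^(−Eᵢ/kT) = e^(−0.342785) + e^(−3.93495) + e^(−4.09099) = 0.709791 + 0.0195467 + 0.0167227 = 0.746060.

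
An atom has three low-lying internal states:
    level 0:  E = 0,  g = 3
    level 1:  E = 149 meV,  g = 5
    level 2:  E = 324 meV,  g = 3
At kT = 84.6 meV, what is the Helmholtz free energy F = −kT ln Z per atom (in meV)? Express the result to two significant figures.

Eᵢ/kT = 0, 1.761, 3.830.
Z = Σ gᵢe^(−Eᵢ/kT) = 3·e^(−0) + 5·e^(−1.761) + 3·e^(−3.830) = 3.000 + 0.8594 + 0.06513 = 3.925.
F = −kT ln Z = −84.6 × ln(3.925) = −84.6 × 1.367 = -120 meV.

-120 meV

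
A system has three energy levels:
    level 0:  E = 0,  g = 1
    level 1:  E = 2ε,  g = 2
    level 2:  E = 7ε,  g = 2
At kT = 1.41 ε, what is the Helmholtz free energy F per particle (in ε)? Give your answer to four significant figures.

-0.5700 ε

Eᵢ/kT = 0, 1.41844, 4.96454.
Z = Σ gᵢe^(−Eᵢ/kT) = 1·e^(−0) + 2·e^(−1.41844) + 2·e^(−4.96454) = 1.00000 + 0.484183 + 0.0139623 = 1.49815.
F = −kT ln Z = −1.41 × ln(1.49815) = −1.41 × 0.404231 = -0.5700 ε.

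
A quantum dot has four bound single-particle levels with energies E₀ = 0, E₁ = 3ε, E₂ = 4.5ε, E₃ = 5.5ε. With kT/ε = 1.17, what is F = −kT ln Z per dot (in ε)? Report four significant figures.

-0.1194 ε

Eᵢ/kT = 0, 2.56410, 3.84615, 4.70085.
Z = Σ e^(−Eᵢ/kT) = e^(−0) + e^(−2.56410) + e^(−3.84615) + e^(−4.70085) = 1.00000 + 0.0769884 + 0.0213618 + 0.00908755 = 1.10744.
F = −kT ln Z = −1.17 × ln(1.10744) = −1.17 × 0.102051 = -0.1194 ε.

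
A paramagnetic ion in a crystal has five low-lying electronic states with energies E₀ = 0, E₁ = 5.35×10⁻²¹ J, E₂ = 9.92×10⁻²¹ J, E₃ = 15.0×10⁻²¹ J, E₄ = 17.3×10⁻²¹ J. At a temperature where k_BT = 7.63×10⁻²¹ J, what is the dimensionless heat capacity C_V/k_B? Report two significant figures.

Eᵢ/kT = 0, 0.7012, 1.300, 1.966, 2.267.
Z = Σ e^(−Eᵢ/kT) = e^(−0) + e^(−0.7012) + e^(−1.300) + e^(−1.966) + e^(−2.267) = 1.000 + 0.4960 + 0.2725 + 0.1400 + 0.1036 = 2.012.
⟨E⟩ = 4.597, ⟨E²⟩ = 51.45.
C_V/k_B = (⟨E²⟩ − ⟨E⟩²)/(kT)² = (51.45 − 21.13)/58.22 = 0.52.

0.52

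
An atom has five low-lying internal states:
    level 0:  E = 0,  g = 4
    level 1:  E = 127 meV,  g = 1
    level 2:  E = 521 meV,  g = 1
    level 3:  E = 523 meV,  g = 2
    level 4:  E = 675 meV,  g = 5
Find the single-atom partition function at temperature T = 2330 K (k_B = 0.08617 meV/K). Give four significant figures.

k_BT = 0.08617 × 2330 K = 200.776 meV.
Eᵢ/kT = 0, 0.632546, 2.59493, 2.60489, 3.36196.
Z = Σ gᵢe^(−Eᵢ/kT) = 4·e^(−0) + 1·e^(−0.632546) + 1·e^(−2.59493) + 2·e^(−2.60489) + 5·e^(−3.36196) = 4.00000 + 0.531238 + 0.0746511 + 0.147823 + 0.173336 = 4.92705.

Z = 4.927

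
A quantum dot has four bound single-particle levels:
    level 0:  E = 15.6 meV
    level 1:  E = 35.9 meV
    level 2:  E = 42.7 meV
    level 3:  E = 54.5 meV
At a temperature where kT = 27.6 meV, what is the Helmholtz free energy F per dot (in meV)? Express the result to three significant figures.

Eᵢ/kT = 0.56522, 1.3007, 1.5471, 1.9746.
Z = Σ e^(−Eᵢ/kT) = e^(−0.56522) + e^(−1.3007) + e^(−1.5471) + e^(−1.9746) = 0.56824 + 0.27234 + 0.21286 + 0.13882 = 1.1923.
F = −kT ln Z = −27.6 × ln(1.1923) = −27.6 × 0.17588 = -4.85 meV.

-4.85 meV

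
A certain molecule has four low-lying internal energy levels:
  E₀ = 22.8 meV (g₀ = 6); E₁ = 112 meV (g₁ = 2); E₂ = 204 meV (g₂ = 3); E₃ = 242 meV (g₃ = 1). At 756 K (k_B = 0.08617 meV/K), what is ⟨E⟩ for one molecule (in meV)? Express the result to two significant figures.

k_BT = 0.08617 × 756 K = 65.14 meV.
Eᵢ/kT = 0.3500, 1.719, 3.132, 3.715.
Z = Σ gᵢe^(−Eᵢ/kT) = 6·e^(−0.3500) + 2·e^(−1.719) + 3·e^(−3.132) + 1·e^(−3.715) = 4.228 + 0.3585 + 0.1309 + 0.02436 = 4.742.
⟨E⟩ = Σ Eᵢ gᵢe^(−Eᵢ/kT) / Z = (22.8·4.228 + 112·0.3585 + 204·0.1309 + 242·0.02436) / 4.742 = 36 meV.

36 meV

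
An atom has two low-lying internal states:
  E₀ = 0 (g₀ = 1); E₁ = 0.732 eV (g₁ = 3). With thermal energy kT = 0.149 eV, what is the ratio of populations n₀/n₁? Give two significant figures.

n₀/n₁ = (g₀/g₁) exp[−(E₀−E₁)/kT] = (1/3) × exp(−(-0.732 eV)/(0.149 eV)) = (1/3) × exp(4.913) = 45.

45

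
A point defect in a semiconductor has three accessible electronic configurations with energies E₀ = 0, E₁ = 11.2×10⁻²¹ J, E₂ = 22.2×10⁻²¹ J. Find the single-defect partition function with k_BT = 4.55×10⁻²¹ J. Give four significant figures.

Eᵢ/kT = 0, 2.46154, 4.87912.
Z = Σ e^(−Eᵢ/kT) = e^(−0) + e^(−2.46154) + e^(−4.87912) = 1.00000 + 0.0853035 + 0.00760370 = 1.09291.

Z = 1.093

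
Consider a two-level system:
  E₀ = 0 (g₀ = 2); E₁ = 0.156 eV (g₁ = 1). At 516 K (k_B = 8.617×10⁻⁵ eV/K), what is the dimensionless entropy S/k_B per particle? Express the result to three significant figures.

k_BT = 8.617×10⁻⁵ × 516 K = 0.044464 eV.
Eᵢ/kT = 0, 3.5085.
Z = Σ gᵢe^(−Eᵢ/kT) = 2·e^(−0) + 1·e^(−3.5085) = 2.0000 + 0.029942 = 2.0299.
⟨E⟩ = Σ EᵢPᵢ = 0.0023011 eV.
S/k_B = ln Z + ⟨E⟩/kT = ln(2.0299) + 0.0023011/0.044464 = 0.70799 + 0.051752 = 0.760.

0.760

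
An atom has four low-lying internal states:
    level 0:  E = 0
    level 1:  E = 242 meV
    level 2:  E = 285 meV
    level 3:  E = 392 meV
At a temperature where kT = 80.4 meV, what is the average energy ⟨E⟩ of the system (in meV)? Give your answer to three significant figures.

21.3 meV

Eᵢ/kT = 0, 3.0100, 3.5448, 4.8756.
Z = Σ e^(−Eᵢ/kT) = e^(−0) + e^(−3.0100) + e^(−3.5448) + e^(−4.8756) = 1.0000 + 0.049292 + 0.028874 + 0.0076305 = 1.0858.
⟨E⟩ = Σ Eᵢ e^(−Eᵢ/kT) / Z = (0·1.0000 + 242·0.049292 + 285·0.028874 + 392·0.0076305) / 1.0858 = 21.3 meV.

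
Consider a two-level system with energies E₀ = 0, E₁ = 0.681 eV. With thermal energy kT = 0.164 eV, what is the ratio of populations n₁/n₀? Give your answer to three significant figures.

n₁/n₀ = exp[−(E₁−E₀)/kT] = exp(−(0.681 eV)/(0.164 eV)) = exp(-4.1524) = 0.0157.

0.0157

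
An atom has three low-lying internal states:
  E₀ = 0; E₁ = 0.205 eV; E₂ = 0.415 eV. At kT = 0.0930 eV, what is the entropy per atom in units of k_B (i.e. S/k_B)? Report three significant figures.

Eᵢ/kT = 0, 2.2043, 4.4624.
Z = Σ e^(−Eᵢ/kT) = e^(−0) + e^(−2.2043) + e^(−4.4624) = 1.0000 + 0.11033 + 0.011535 = 1.1219.
⟨E⟩ = Σ EᵢPᵢ = 0.024427 eV.
S/k_B = ln Z + ⟨E⟩/kT = ln(1.1219) + 0.024427/0.0930 = 0.11502 + 0.26266 = 0.378.

0.378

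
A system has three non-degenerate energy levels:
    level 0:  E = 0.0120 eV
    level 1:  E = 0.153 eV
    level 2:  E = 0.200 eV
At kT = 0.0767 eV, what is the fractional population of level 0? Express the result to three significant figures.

Eᵢ/kT = 0.15645, 1.9948, 2.6076.
Z = Σ e^(−Eᵢ/kT) = e^(−0.15645) + e^(−1.9948) + e^(−2.6076) = 0.85517 + 0.13604 + 0.073711 = 1.0649.
P₀ = e^(−E₀/kT) / Z = 0.85517/1.0649 = 0.803.

0.803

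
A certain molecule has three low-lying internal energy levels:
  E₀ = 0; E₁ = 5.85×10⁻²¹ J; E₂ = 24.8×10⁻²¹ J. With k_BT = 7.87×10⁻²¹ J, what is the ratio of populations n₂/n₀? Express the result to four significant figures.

0.04280

n₂/n₀ = exp[−(E₂−E₀)/kT] = exp(−(24.8 ×10⁻²¹ J)/(7.87 ×10⁻²¹ J)) = exp(-3.15121) = 0.04280.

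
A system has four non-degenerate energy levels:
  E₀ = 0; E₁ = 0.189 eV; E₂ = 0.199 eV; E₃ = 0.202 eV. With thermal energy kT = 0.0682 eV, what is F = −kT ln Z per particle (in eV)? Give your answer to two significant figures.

Eᵢ/kT = 0, 2.771, 2.918, 2.962.
Z = Σ e^(−Eᵢ/kT) = e^(−0) + e^(−2.771) + e^(−2.918) + e^(−2.962) = 1.000 + 0.06260 + 0.05404 + 0.05172 = 1.168.
F = −kT ln Z = −0.0682 × ln(1.168) = −0.0682 × 0.1553 = -0.011 eV.

-0.011 eV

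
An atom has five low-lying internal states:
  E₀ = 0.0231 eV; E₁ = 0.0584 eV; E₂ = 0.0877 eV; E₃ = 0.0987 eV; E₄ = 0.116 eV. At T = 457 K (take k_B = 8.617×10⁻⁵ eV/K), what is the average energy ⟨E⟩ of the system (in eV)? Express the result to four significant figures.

0.04849 eV

k_BT = 8.617×10⁻⁵ × 457 K = 0.0393797 eV.
Eᵢ/kT = 0.586597, 1.48300, 2.22704, 2.50637, 2.94568.
Z = Σ e^(−Eᵢ/kT) = e^(−0.586597) + e^(−1.48300) + e^(−2.22704) + e^(−2.50637) + e^(−2.94568) = 0.556217 + 0.226956 + 0.107847 + 0.0815638 + 0.0525663 = 1.02515.
⟨E⟩ = Σ Eᵢ e^(−Eᵢ/kT) / Z = (0.0231·0.556217 + 0.0584·0.226956 + 0.0877·0.107847 + 0.0987·0.0815638 + 0.116·0.0525663) / 1.02515 = 0.04849 eV.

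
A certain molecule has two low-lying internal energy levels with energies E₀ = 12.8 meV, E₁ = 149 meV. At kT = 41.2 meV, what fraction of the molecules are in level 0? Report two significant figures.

0.96

Eᵢ/kT = 0.3107, 3.617.
Z = Σ e^(−Eᵢ/kT) = e^(−0.3107) + e^(−3.617) = 0.7329 + 0.02686 = 0.7598.
P₀ = e^(−E₀/kT) / Z = 0.7329/0.7598 = 0.96.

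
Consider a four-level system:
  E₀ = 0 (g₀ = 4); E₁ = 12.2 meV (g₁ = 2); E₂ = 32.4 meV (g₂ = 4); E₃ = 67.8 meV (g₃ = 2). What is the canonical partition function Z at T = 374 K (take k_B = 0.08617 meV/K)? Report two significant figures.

k_BT = 0.08617 × 374 K = 32.23 meV.
Eᵢ/kT = 0, 0.3785, 1.005, 2.104.
Z = Σ gᵢe^(−Eᵢ/kT) = 4·e^(−0) + 2·e^(−0.3785) + 4·e^(−1.005) + 2·e^(−2.104) = 4.000 + 1.370 + 1.464 + 0.2439 = 7.078.

Z = 7.1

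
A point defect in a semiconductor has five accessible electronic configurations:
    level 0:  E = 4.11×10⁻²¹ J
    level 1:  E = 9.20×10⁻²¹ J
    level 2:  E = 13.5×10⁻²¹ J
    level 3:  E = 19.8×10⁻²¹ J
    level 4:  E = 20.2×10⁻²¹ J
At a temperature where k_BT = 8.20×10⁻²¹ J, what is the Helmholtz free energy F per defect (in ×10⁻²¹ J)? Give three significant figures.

Eᵢ/kT = 0.50122, 1.1220, 1.6463, 2.4146, 2.4634.
Z = Σ e^(−Eᵢ/kT) = e^(−0.50122) + e^(−1.1220) + e^(−1.6463) + e^(−2.4146) + e^(−2.4634) = 0.60579 + 0.32563 + 0.19276 + 0.089403 + 0.085145 = 1.2987.
F = −kT ln Z = −8.20 × ln(1.2987) = −8.20 × 0.26136 = -2.14 ×10⁻²¹ J.

-2.14 ×10⁻²¹ J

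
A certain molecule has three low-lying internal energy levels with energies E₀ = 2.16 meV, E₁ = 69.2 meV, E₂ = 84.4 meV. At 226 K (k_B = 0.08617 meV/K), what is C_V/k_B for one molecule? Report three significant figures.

0.585

k_BT = 0.08617 × 226 K = 19.474 meV.
Eᵢ/kT = 0.11092, 3.5535, 4.3340.
Z = Σ e^(−Eᵢ/kT) = e^(−0.11092) + e^(−3.5535) + e^(−4.3340) = 0.89501 + 0.028624 + 0.013115 = 0.93675.
⟨E⟩ = 5.3599 meV, ⟨E²⟩ = 250.51 meV².
C_V/k_B = (⟨E²⟩ − ⟨E⟩²)/(kT)² = (250.51 − 28.729)/379.24 = 0.585.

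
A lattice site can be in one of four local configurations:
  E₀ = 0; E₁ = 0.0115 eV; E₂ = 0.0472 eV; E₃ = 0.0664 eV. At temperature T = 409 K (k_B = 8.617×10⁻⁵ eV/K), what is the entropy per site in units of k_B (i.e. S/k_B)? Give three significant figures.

k_BT = 8.617×10⁻⁵ × 409 K = 0.035244 eV.
Eᵢ/kT = 0, 0.32630, 1.3392, 1.8840.
Z = Σ e^(−Eᵢ/kT) = e^(−0) + e^(−0.32630) + e^(−1.3392) + e^(−1.8840) = 1.0000 + 0.72159 + 0.26206 + 0.15198 = 2.1356.
⟨E⟩ = Σ EᵢPᵢ = 0.014403 eV.
S/k_B = ln Z + ⟨E⟩/kT = ln(2.1356) + 0.014403/0.035244 = 0.75875 + 0.40867 = 1.17.

1.17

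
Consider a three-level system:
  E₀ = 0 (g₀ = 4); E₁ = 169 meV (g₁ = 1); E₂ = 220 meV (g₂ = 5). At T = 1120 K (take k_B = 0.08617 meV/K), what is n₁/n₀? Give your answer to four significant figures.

k_BT = 0.08617 × 1120 K = 96.5104 meV.
n₁/n₀ = (g₁/g₀) exp[−(E₁−E₀)/kT] = (1/4) × exp(−(169 meV)/(96.5104 meV)) = (1/4) × exp(-1.75111) = 0.04340.

0.04340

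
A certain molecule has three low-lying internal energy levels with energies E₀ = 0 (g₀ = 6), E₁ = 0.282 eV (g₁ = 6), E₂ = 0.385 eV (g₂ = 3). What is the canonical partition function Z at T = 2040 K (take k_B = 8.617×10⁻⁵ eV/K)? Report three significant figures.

k_BT = 8.617×10⁻⁵ × 2040 K = 0.17579 eV.
Eᵢ/kT = 0, 1.6042, 2.1901.
Z = Σ gᵢe^(−Eᵢ/kT) = 6·e^(−0) + 6·e^(−1.6042) + 3·e^(−2.1901) = 6.0000 + 1.2063 + 0.33572 = 7.5420.

Z = 7.54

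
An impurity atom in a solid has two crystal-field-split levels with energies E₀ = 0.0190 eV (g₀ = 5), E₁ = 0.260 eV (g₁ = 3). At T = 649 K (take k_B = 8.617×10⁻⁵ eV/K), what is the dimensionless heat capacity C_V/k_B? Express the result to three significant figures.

k_BT = 8.617×10⁻⁵ × 649 K = 0.055924 eV.
Eᵢ/kT = 0.33975, 4.6492.
Z = Σ gᵢe^(−Eᵢ/kT) = 5·e^(−0.33975) + 3·e^(−4.6492) = 3.5597 + 0.028708 = 3.5884.
⟨E⟩ = 0.020928 eV, ⟨E²⟩ = 0.00089893 eV².
C_V/k_B = (⟨E²⟩ − ⟨E⟩²)/(kT)² = (0.00089893 − 0.00043798)/0.0031275 = 0.147.

0.147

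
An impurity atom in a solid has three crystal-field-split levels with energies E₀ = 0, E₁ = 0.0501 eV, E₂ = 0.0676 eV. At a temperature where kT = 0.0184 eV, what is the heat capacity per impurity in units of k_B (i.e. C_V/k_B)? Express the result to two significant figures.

Eᵢ/kT = 0, 2.723, 3.674.
Z = Σ e^(−Eᵢ/kT) = e^(−0) + e^(−2.723) + e^(−3.674) = 1.000 + 0.06568 + 0.02537 = 1.091.
⟨E⟩ = 0.004588 eV, ⟨E²⟩ = 0.0002574 eV².
C_V/k_B = (⟨E²⟩ − ⟨E⟩²)/(kT)² = (0.0002574 − 0.00002105)/0.0003386 = 0.70.

0.70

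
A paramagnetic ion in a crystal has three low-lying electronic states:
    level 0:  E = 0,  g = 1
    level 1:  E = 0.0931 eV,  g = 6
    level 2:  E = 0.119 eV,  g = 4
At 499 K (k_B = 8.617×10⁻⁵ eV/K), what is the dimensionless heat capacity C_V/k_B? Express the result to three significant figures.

1.39

k_BT = 8.617×10⁻⁵ × 499 K = 0.042999 eV.
Eᵢ/kT = 0, 2.1652, 2.7675.
Z = Σ gᵢe^(−Eᵢ/kT) = 1·e^(−0) + 6·e^(−2.1652) + 4·e^(−2.7675) = 1.0000 + 0.68836 + 0.25128 = 1.9396.
⟨E⟩ = 0.048458 eV, ⟨E²⟩ = 0.0049107 eV².
C_V/k_B = (⟨E²⟩ − ⟨E⟩²)/(kT)² = (0.0049107 − 0.0023482)/0.0018489 = 1.39.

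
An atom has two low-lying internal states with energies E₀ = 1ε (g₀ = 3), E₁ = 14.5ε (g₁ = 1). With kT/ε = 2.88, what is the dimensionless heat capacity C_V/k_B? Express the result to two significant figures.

Eᵢ/kT = 0.3472, 5.035.
Z = Σ gᵢe^(−Eᵢ/kT) = 3·e^(−0.3472) + 1·e^(−5.035) = 2.120 + 0.006506 = 2.127.
⟨E⟩ = 1.041 ε, ⟨E²⟩ = 1.640 ε².
C_V/k_B = (⟨E²⟩ − ⟨E⟩²)/(kT)² = (1.640 − 1.084)/8.294 = 0.067.

0.067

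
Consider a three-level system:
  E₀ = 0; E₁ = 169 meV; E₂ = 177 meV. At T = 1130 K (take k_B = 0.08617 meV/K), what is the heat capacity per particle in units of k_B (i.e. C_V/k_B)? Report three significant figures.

0.596

k_BT = 0.08617 × 1130 K = 97.372 meV.
Eᵢ/kT = 0, 1.7356, 1.8178.
Z = Σ e^(−Eᵢ/kT) = e^(−0) + e^(−1.7356) + e^(−1.8178) = 1.0000 + 0.17629 + 0.16238 = 1.3387.
⟨E⟩ = 43.725 meV, ⟨E²⟩ = 7561.2 meV².
C_V/k_B = (⟨E²⟩ − ⟨E⟩²)/(kT)² = (7561.2 − 1911.9)/9481.3 = 0.596.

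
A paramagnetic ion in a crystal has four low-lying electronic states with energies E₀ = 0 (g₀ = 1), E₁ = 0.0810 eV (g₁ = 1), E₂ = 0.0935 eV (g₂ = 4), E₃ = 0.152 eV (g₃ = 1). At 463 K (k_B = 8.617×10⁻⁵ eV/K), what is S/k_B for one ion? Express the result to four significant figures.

k_BT = 8.617×10⁻⁵ × 463 K = 0.0398967 eV.
Eᵢ/kT = 0, 2.03024, 2.34355, 3.80984.
Z = Σ gᵢe^(−Eᵢ/kT) = 1·e^(−0) + 1·e^(−2.03024) + 4·e^(−2.34355) + 1·e^(−3.80984) = 1.00000 + 0.131304 + 0.383945 + 0.0221517 = 1.53740.
⟨E⟩ = Σ EᵢPᵢ = 0.0324584 eV.
S/k_B = ln Z + ⟨E⟩/kT = ln(1.53740) + 0.0324584/0.0398967 = 0.430093 + 0.813561 = 1.244.

1.244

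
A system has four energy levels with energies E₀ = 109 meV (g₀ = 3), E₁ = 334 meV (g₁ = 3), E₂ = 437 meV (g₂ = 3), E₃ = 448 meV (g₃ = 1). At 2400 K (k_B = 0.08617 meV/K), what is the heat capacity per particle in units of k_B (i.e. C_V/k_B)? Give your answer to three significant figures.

k_BT = 0.08617 × 2400 K = 206.81 meV.
Eᵢ/kT = 0.52705, 1.6150, 2.1131, 2.1662.
Z = Σ gᵢe^(−Eᵢ/kT) = 3·e^(−0.52705) + 3·e^(−1.6150) + 3·e^(−2.1131) + 1·e^(−2.1662) = 1.7710 + 0.59667 + 0.36259 + 0.11461 = 2.8449.
⟨E⟩ = 211.65 meV, ⟨E²⟩ = 63218 meV².
C_V/k_B = (⟨E²⟩ − ⟨E⟩²)/(kT)² = (63218 − 44796)/42770 = 0.431.

0.431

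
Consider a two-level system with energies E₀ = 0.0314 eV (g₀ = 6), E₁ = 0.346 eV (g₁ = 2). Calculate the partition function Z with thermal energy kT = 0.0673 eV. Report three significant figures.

Eᵢ/kT = 0.46657, 5.1412.
Z = Σ gᵢe^(−Eᵢ/kT) = 6·e^(−0.46657) + 2·e^(−5.1412) = 3.7629 + 0.011701 = 3.7746.

Z = 3.77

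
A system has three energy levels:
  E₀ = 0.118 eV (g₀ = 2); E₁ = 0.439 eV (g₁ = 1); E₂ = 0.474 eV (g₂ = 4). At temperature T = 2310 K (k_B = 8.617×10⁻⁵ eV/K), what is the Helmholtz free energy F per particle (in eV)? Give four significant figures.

k_BT = 8.617×10⁻⁵ × 2310 K = 0.199053 eV.
Eᵢ/kT = 0.592807, 2.20544, 2.38128.
Z = Σ gᵢe^(−Eᵢ/kT) = 2·e^(−0.592807) + 1·e^(−2.20544) + 4·e^(−2.38128) = 1.10555 + 0.110202 + 0.369729 = 1.58548.
F = −kT ln Z = −0.199053 × ln(1.58548) = −0.199053 × 0.460887 = -0.09174 eV.

-0.09174 eV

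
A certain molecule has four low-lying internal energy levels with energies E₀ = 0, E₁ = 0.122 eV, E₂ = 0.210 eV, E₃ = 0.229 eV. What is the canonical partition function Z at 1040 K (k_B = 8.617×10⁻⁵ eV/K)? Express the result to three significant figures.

k_BT = 8.617×10⁻⁵ × 1040 K = 0.089617 eV.
Eᵢ/kT = 0, 1.3613, 2.3433, 2.5553.
Z = Σ e^(−Eᵢ/kT) = e^(−0) + e^(−1.3613) + e^(−2.3433) + e^(−2.5553) = 1.0000 + 0.25633 + 0.096010 + 0.077669 = 1.4300.

Z = 1.43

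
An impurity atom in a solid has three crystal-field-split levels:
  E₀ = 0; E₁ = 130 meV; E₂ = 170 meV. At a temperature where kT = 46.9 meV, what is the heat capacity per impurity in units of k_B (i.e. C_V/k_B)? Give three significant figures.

Eᵢ/kT = 0, 2.7719, 3.6247.
Z = Σ e^(−Eᵢ/kT) = e^(−0) + e^(−2.7719) + e^(−3.6247) = 1.0000 + 0.062543 + 0.026657 = 1.0892.
⟨E⟩ = 11.625 meV, ⟨E²⟩ = 1677.7 meV².
C_V/k_B = (⟨E²⟩ − ⟨E⟩²)/(kT)² = (1677.7 − 135.14)/2199.6 = 0.701.

0.701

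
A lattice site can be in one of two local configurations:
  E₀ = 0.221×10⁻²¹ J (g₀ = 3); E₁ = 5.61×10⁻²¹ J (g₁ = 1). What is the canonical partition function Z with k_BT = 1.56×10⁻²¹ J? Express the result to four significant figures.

Eᵢ/kT = 0.141667, 3.59615.
Z = Σ gᵢe^(−Eᵢ/kT) = 3·e^(−0.141667) + 1·e^(−3.59615) = 2.60373 + 0.0274291 = 2.63116.

Z = 2.631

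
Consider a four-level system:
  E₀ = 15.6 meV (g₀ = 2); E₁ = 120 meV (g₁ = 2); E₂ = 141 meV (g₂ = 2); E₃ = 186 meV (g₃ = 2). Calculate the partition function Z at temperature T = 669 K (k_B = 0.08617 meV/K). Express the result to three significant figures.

k_BT = 0.08617 × 669 K = 57.648 meV.
Eᵢ/kT = 0.27061, 2.0816, 2.4459, 3.2265.
Z = Σ gᵢe^(−Eᵢ/kT) = 2·e^(−0.27061) + 2·e^(−2.0816) + 2·e^(−2.4459) + 2·e^(−3.2265) = 1.5258 + 0.24946 + 0.17330 + 0.079392 = 2.0280.

Z = 2.03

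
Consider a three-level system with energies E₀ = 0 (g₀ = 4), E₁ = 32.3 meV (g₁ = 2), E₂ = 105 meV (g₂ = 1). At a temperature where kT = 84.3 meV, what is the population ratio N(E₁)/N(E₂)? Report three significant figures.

n₁/n₂ = (g₁/g₂) exp[−(E₁−E₂)/kT] = (2/1) × exp(−(-72.7 meV)/(84.3 meV)) = (2/1) × exp(0.86240) = 4.74.

4.74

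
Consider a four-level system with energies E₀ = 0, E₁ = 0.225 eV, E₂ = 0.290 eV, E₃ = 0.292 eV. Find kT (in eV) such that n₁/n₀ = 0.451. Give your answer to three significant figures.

0.283 eV

n₁/n₀ = exp[−(E₁−E₀)/kT] = 0.451.
⇒ (E₁−E₀)/kT = ln(1/0.451) = ln(2.2173) = 0.79629.
kT = 0.225 eV / 0.79629 = 0.283 eV.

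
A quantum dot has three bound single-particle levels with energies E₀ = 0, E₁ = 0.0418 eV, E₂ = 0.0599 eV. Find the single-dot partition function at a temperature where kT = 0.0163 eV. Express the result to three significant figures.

Eᵢ/kT = 0, 2.5644, 3.6748.
Z = Σ e^(−Eᵢ/kT) = e^(−0) + e^(−2.5644) + e^(−3.6748) = 1.0000 + 0.076965 + 0.025354 = 1.1023.

Z = 1.10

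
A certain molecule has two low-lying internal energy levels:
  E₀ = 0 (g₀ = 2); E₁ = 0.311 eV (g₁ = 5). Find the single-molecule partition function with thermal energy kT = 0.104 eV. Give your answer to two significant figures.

Eᵢ/kT = 0, 2.990.
Z = Σ gᵢe^(−Eᵢ/kT) = 2·e^(−0) + 5·e^(−2.990) = 2.000 + 0.2514 = 2.251.

Z = 2.3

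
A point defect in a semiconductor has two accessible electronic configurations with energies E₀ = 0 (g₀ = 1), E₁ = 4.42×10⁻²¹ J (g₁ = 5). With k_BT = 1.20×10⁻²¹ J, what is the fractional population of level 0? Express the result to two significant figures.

0.89

Eᵢ/kT = 0, 3.683.
Z = Σ gᵢe^(−Eᵢ/kT) = 1·e^(−0) + 5·e^(−3.683) = 1.000 + 0.1257 = 1.126.
P₀ = g₀ e^(−E₀/kT) / Z = 1.000/1.126 = 0.89.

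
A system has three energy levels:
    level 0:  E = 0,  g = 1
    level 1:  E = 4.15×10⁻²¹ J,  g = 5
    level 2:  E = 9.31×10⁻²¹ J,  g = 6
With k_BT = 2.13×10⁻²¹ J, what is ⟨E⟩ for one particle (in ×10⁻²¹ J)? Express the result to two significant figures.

2.0 ×10⁻²¹ J

Eᵢ/kT = 0, 1.948, 4.371.
Z = Σ gᵢe^(−Eᵢ/kT) = 1·e^(−0) + 5·e^(−1.948) + 6·e^(−4.371) = 1.000 + 0.7128 + 0.07583 = 1.789.
⟨E⟩ = Σ Eᵢ gᵢe^(−Eᵢ/kT) / Z = (0·1.000 + 4.15·0.7128 + 9.31·0.07583) / 1.789 = 2.0 ×10⁻²¹ J.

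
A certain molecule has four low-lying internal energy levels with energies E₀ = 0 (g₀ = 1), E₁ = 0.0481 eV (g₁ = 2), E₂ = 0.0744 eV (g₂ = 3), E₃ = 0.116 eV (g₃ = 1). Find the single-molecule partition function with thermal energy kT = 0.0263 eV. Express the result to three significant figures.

Z = 1.51

Eᵢ/kT = 0, 1.8289, 2.8289, 4.4106.
Z = Σ gᵢe^(−Eᵢ/kT) = 1·e^(−0) + 2·e^(−1.8289) + 3·e^(−2.8289) + 1·e^(−4.4106) = 1.0000 + 0.32118 + 0.17723 + 0.012148 = 1.5106.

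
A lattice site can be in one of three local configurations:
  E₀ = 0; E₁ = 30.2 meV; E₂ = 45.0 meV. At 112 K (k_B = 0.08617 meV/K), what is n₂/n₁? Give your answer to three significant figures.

0.216

k_BT = 0.08617 × 112 K = 9.6510 meV.
n₂/n₁ = exp[−(E₂−E₁)/kT] = exp(−(14.8 meV)/(9.6510 meV)) = exp(-1.5335) = 0.216.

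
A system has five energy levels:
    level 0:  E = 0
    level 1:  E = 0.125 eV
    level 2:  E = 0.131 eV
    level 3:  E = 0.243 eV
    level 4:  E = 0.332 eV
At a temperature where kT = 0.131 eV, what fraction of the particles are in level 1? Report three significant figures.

Eᵢ/kT = 0, 0.95420, 1.0000, 1.8550, 2.5344.
Z = Σ e^(−Eᵢ/kT) = e^(−0) + e^(−0.95420) + e^(−1.0000) + e^(−1.8550) + e^(−2.5344) = 1.0000 + 0.38512 + 0.36788 + 0.15645 + 0.079309 = 1.9888.
P₁ = e^(−E₁/kT) / Z = 0.38512/1.9888 = 0.194.

0.194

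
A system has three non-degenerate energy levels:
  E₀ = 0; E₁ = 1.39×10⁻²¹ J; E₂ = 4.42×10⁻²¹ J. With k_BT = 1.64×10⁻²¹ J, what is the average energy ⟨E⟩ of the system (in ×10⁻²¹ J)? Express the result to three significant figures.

Eᵢ/kT = 0, 0.84756, 2.6951.
Z = Σ e^(−Eᵢ/kT) = e^(−0) + e^(−0.84756) + e^(−2.6951) = 1.0000 + 0.42846 + 0.067536 = 1.4960.
⟨E⟩ = Σ Eᵢ e^(−Eᵢ/kT) / Z = (0·1.0000 + 1.39·0.42846 + 4.42·0.067536) / 1.4960 = 0.598 ×10⁻²¹ J.

0.598 ×10⁻²¹ J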